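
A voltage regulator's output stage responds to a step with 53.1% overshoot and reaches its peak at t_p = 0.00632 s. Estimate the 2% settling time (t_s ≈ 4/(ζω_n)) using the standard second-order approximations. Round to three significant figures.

From the overshoot, ζ = −ln(OS)/√(π²+ln²(OS)) = 0.198.
From t_p = π/ω_d, ω_d = π/0.00632 = 497 rad/s, so ω_n = ω_d/√(1−ζ²) = 507 rad/s.
t_s ≈ 4/(ζω_n) = 4/(0.198·507) = 0.0399 s.

t_s ≈ 0.0399 s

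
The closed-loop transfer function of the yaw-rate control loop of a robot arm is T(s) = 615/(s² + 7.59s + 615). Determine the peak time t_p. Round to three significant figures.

Matching coefficients with s² + 2ζω_n s + ω_n² gives ω_n² = 615 ⇒ ω_n = 24.8 rad/s, and ζ = 7.59/(2ω_n) = 0.153.
ω_d = ω_n√(1−ζ²) = 24.5 rad/s. Then t_p = π/ω_d = 0.128 s.

t_p ≈ 0.128 s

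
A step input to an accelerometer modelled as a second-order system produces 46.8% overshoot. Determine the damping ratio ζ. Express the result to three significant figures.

ζ ≈ 0.235

Inverting the overshoot relation: ζ = |ln 0.468|/√(π² + ln²0.468) = 0.235.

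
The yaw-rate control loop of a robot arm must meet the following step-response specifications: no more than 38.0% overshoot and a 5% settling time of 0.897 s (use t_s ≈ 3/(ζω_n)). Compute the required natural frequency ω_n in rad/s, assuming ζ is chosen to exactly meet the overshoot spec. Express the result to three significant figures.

ω_n ≈ 11.4 rad/s

ζ = −ln(OS)/√(π² + (ln OS)²). With OS = 0.380, ln OS = −0.9676 and ζ = 0.9676/3.287 = 0.294.
From t_s ≈ 3/(ζω_n): ω_n = 3/(ζ·t_s) = 3/(0.294·0.897) = 11.4 rad/s.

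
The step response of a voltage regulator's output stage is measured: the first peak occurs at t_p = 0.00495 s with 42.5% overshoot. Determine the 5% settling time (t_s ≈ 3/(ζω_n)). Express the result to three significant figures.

From the overshoot, ζ = −ln(OS)/√(π²+ln²(OS)) = 0.263.
From t_p = π/ω_d, ω_d = π/0.00495 = 635 rad/s, so ω_n = ω_d/√(1−ζ²) = 658 rad/s.
t_s ≈ 3/(ζω_n) = 3/(0.263·658) = 0.0174 s.

t_s ≈ 0.0174 s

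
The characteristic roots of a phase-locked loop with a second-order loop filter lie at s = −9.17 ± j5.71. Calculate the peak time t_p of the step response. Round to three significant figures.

t_p ≈ 0.550 s

t_p = π/ω_d with ω_d = 5.71 (the imaginary part), so t_p = 0.550 s.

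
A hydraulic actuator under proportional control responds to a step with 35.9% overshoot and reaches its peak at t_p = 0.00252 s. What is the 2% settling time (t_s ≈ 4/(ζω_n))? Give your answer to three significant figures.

From the overshoot, ζ = −ln(OS)/√(π²+ln²(OS)) = 0.310.
t_p = π/ω_d ⇒ ω_d = 1250 rad/s; then ω_n = ω_d/√(1−ζ²) = 1310 rad/s.
t_s ≈ 4/(ζω_n) = 4/(0.310·1310) = 0.00984 s.

t_s ≈ 0.00984 s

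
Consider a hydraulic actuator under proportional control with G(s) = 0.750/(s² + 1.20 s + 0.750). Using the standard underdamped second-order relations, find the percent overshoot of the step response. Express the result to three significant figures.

%OS ≈ 4.89%

Matching coefficients with s² + 2ζω_n s + ω_n² gives ω_n² = 0.750 ⇒ ω_n = 0.866 rad/s, and ζ = 1.20/(2ω_n) = 0.693.
Overshoot: exp(−π·0.693/√(1−0.693²)) = 0.0489, i.e. 4.89%.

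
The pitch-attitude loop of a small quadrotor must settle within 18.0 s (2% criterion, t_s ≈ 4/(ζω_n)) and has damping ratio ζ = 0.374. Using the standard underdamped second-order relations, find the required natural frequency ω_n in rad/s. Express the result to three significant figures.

Rearranging t_s ≈ 4/(ζω_n) gives ω_n = 4/(ζ·t_s) = 4/(0.374 × 18.0) = 0.594 rad/s.

ω_n ≈ 0.594 rad/s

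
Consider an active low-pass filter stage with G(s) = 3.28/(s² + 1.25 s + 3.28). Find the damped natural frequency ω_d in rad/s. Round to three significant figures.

ω_d ≈ 1.70 rad/s

ω_n = √3.28 = 1.81 rad/s; ζ = 1.25/(2·1.81) = 0.345.
ω_d = 1.81·√(1 − 0.345²) = 1.70 rad/s.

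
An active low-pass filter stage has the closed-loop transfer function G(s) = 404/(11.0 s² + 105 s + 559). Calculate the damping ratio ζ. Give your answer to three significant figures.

Dividing through by 11.0: denominator becomes s² + 9.545 s + 50.82.
So ω_n = √50.82 = 7.13 rad/s and ζ = 9.545/(2·7.13) = 0.670.

ζ ≈ 0.670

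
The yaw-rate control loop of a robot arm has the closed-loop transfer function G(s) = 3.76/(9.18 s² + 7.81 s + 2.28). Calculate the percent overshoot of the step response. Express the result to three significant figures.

Dividing through by 9.18: denominator becomes s² + 0.8508 s + 0.2484.
So ω_n = √0.2484 = 0.498 rad/s and ζ = 0.8508/(2·0.498) = 0.854.
%OS = 100 e^{−πζ/√(1−ζ²)} with ζ = 0.854 gives 0.582%.

%OS ≈ 0.582%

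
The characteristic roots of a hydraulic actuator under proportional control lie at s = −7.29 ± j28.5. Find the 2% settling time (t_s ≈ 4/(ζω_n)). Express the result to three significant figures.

For poles at −σ ± jω_d, ζω_n = σ = 7.29, so t_s ≈ 4/σ = 0.549 s.

t_s ≈ 0.549 s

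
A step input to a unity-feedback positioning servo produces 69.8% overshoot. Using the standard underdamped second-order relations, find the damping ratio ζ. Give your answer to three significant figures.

From %OS = 100·exp(−πζ/√(1−ζ²)), invert to get ζ = −ln(OS)/√(π² + ln²(OS)) with OS = 0.698.
−ln 0.698 = 0.3595, so ζ = 0.3595/√(π² + 0.1293) = 0.114.

ζ ≈ 0.114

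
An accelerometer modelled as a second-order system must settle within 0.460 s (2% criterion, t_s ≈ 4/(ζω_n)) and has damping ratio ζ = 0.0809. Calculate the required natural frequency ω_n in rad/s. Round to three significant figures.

ω_n ≈ 107 rad/s

Rearranging t_s ≈ 4/(ζω_n) gives ω_n = 4/(ζ·t_s) = 4/(0.0809 × 0.460) = 107 rad/s.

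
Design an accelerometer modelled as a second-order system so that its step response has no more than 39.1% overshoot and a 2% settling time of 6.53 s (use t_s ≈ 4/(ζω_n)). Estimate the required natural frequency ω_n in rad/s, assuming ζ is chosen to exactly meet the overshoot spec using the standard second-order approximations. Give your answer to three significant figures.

ω_n ≈ 2.14 rad/s

ζ = −ln(OS)/√(π² + (ln OS)²). With OS = 0.391, ln OS = −0.9390 and ζ = 0.9390/3.279 = 0.286.
Then ω_n = 4/(ζ t_s) = 4/(0.286 × 6.53) = 2.14 rad/s.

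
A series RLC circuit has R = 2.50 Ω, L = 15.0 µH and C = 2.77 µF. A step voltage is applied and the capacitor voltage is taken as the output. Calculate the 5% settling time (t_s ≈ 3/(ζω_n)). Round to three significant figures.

t_s ≈ 0.0000360 s

For a series RLC circuit (capacitor voltage as output), ω_n = 1/√(LC) = 1/√(15.0 µH · 2.77 µF) = 155000 rad/s.
ζ = (R/2)·√(C/L) = (2.50/2)·√(2.77 µF/15.0 µH) = 0.537.
t_s ≈ 3/(ζω_n) = 0.0000360 s.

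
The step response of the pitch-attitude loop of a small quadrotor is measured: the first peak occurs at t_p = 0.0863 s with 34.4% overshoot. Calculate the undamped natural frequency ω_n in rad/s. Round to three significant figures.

ω_n ≈ 38.4 rad/s

From the overshoot, ζ = −ln(OS)/√(π²+ln²(OS)) = 0.322.
From t_p = π/ω_d, ω_d = π/0.0863 = 36.4 rad/s, so ω_n = ω_d/√(1−ζ²) = 38.4 rad/s.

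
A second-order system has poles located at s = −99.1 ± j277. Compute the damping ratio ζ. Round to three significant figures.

ζ ≈ 0.337

With σ = 99.1, ω_d = 277: ω_n = √(σ²+ω_d²) = 294 rad/s, ζ = σ/ω_n = 0.337.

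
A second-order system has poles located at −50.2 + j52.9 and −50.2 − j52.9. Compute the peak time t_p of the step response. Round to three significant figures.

t_p = π/ω_d with ω_d = 52.9 (the imaginary part), so t_p = 0.0594 s.

t_p ≈ 0.0594 s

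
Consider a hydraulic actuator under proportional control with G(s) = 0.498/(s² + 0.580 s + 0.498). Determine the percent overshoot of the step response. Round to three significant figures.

%OS ≈ 24.3%

ω_n = √0.498 = 0.706 rad/s; ζ = 0.580/(2·0.706) = 0.411.
Overshoot: exp(−π·0.411/√(1−0.411²)) = 0.243, i.e. 24.3%.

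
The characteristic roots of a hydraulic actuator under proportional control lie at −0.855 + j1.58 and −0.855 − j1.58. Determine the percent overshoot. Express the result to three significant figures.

%OS ≈ 18.3%

With σ = 0.855, ω_d = 1.58: ω_n = √(σ²+ω_d²) = 1.80 rad/s, ζ = σ/ω_n = 0.476.
%OS = 100·exp(−πζ/√(1−ζ²)) = 18.3%.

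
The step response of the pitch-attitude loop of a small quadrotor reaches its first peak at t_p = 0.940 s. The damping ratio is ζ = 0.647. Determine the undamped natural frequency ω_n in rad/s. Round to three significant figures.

Peak time t_p = π/ω_d, so ω_d = π/t_p = π/0.940 = 3.34 rad/s.
ω_n = ω_d/√(1−ζ²) = 3.34/√0.581 = 4.38 rad/s.

ω_n ≈ 4.38 rad/s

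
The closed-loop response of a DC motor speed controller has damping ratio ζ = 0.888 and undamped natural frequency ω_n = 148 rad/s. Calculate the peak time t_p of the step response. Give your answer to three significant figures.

t_p ≈ 0.0462 s

The damped frequency is ω_d = ω_n√(1−ζ²) = 148·√(1−0.789) = 68.1 rad/s.
Peak time t_p = π/ω_d = π/68.1 = 0.0462 s.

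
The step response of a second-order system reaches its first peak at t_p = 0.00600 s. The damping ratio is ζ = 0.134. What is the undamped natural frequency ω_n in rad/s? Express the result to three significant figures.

ω_n ≈ 528 rad/s

Peak time t_p = π/ω_d, so ω_d = π/t_p = π/0.00600 = 524 rad/s.
ω_n = ω_d/√(1−ζ²) = 524/√0.982 = 528 rad/s.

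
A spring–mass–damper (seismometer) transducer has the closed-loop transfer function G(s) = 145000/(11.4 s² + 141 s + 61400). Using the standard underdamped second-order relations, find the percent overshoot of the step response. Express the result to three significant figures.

%OS ≈ 76.7%

Dividing through by 11.4: denominator becomes s² + 12.37 s + 5386.
So ω_n = √5386 = 73.4 rad/s and ζ = 12.37/(2·73.4) = 0.0843.
%OS = 100 e^{−πζ/√(1−ζ²)} with ζ = 0.0843 gives 76.7%.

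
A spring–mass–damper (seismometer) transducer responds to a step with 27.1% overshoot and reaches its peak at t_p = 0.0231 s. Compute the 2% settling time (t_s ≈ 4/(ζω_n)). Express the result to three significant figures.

t_s ≈ 0.0708 s

The overshoot fixes ζ = −ln(OS)/√(π²+ln²(OS)) = 0.384.
t_p = π/ω_d ⇒ ω_d = 136 rad/s; then ω_n = ω_d/√(1−ζ²) = 147 rad/s.
t_s ≈ 4/(ζω_n) = 4/(0.384·147) = 0.0708 s.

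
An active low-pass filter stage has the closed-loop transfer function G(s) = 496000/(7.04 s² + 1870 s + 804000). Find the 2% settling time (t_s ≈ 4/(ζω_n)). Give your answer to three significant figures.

t_s ≈ 0.0301 s

Dividing through by 7.04: denominator becomes s² + 265.6 s + 114200.
So ω_n = √114200 = 338 rad/s and ζ = 265.6/(2·338) = 0.393.
t_s ≈ 4/(ζω_n) = 0.0301 s.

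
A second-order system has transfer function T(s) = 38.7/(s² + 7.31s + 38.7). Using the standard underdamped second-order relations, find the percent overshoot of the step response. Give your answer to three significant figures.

ω_n = √38.7 = 6.22 rad/s; ζ = 7.31/(2·6.22) = 0.588.
%OS = 100 e^{−πζ/√(1−ζ²)} with ζ = 0.588 gives 10.2%.

%OS ≈ 10.2%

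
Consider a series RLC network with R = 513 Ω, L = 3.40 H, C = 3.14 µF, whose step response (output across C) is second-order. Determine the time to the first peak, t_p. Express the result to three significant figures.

For a series RLC circuit (capacitor voltage as output), ω_n = 1/√(LC) = 1/√(3.40 H · 3.14 µF) = 306 rad/s.
ζ = (R/2)·√(C/L) = (513/2)·√(3.14 µF/3.40 H) = 0.246.
The damped frequency ω_d = ω_n√(1−ζ²) = 297 rad/s. t_p = π/ω_d = 0.0106 s.

t_p ≈ 0.0106 s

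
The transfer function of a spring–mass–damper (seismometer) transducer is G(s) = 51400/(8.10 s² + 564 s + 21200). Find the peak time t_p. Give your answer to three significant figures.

Dividing through by 8.10: denominator becomes s² + 69.63 s + 2617.
So ω_n = √2617 = 51.2 rad/s and ζ = 69.63/(2·51.2) = 0.681.
ω_d = 51.2·√(1 − 0.681²) = 37.5 rad/s. t_p = π/ω_d = 0.0838 s.

t_p ≈ 0.0838 s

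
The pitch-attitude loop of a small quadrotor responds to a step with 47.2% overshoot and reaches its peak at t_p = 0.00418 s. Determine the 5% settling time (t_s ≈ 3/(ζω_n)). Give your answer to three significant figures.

t_s ≈ 0.0167 s

ζ from %OS: ζ = |ln 0.472|/√(π²+ln²0.472) = 0.232.
From t_p = π/ω_d, ω_d = π/0.00418 = 752 rad/s, so ω_n = ω_d/√(1−ζ²) = 773 rad/s.
t_s ≈ 3/(ζω_n) = 3/(0.232·773) = 0.0167 s.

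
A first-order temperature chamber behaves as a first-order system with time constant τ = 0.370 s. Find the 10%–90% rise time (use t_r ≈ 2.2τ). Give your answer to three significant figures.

t_r ≈ 0.814 s

t_r ≈ 2.2τ = 0.814 s.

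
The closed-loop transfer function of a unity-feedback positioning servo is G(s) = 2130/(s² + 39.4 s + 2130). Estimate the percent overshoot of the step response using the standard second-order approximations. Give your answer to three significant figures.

%OS ≈ 22.7%

Matching coefficients with s² + 2ζω_n s + ω_n² gives ω_n² = 2130 ⇒ ω_n = 46.2 rad/s, and ζ = 39.4/(2ω_n) = 0.427.
Overshoot: exp(−π·0.427/√(1−0.427²)) = 0.227, i.e. 22.7%.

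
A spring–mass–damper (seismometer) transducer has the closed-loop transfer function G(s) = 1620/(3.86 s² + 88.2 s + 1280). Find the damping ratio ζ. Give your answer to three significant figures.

ζ ≈ 0.627

Dividing through by 3.86: denominator becomes s² + 22.85 s + 331.6.
So ω_n = √331.6 = 18.2 rad/s and ζ = 22.85/(2·18.2) = 0.627.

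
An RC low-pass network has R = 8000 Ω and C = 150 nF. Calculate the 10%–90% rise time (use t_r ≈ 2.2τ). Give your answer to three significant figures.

τ = RC = 8000 × 150 nF = 0.00120 s.
t_r ≈ 2.2τ = 0.00264 s.

t_r ≈ 0.00264 s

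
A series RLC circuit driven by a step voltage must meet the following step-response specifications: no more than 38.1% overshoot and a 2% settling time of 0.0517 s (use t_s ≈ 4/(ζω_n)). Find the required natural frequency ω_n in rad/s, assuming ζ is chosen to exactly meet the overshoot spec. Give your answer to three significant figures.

From %OS = 100·exp(−πζ/√(1−ζ²)), invert to get ζ = −ln(OS)/√(π² + ln²(OS)) with OS = 0.381.
−ln 0.381 = 0.9650, so ζ = 0.9650/√(π² + 0.9311) = 0.294.
From t_s ≈ 4/(ζω_n): ω_n = 4/(ζ·t_s) = 4/(0.294·0.0517) = 264 rad/s.

ω_n ≈ 264 rad/s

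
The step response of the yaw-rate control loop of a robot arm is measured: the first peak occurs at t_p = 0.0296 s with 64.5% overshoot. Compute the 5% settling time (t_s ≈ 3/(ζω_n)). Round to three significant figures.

From the overshoot, ζ = −ln(OS)/√(π²+ln²(OS)) = 0.138.
From t_p = π/ω_d, ω_d = π/0.0296 = 106 rad/s, so ω_n = ω_d/√(1−ζ²) = 107 rad/s.
t_s ≈ 3/(ζω_n) = 3/(0.138·107) = 0.203 s.

t_s ≈ 0.203 s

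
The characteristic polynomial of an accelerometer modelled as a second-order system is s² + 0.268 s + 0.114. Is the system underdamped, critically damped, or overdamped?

underdamped

a² − 4b = 0.268² − 4·0.114 < 0 (complex roots); the system is underdamped.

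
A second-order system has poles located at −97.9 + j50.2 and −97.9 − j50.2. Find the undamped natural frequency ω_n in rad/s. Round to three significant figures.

The poles are at −σ ± jω_d with σ = 97.9 and ω_d = 50.2, so ω_n = √(σ²+ω_d²) = 110 rad/s and ζ = σ/ω_n = 0.890.

ω_n ≈ 110 rad/s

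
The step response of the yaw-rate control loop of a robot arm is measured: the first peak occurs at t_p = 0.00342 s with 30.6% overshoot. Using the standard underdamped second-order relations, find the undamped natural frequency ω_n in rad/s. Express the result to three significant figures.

ζ from %OS: ζ = |ln 0.306|/√(π²+ln²0.306) = 0.353.
From t_p = π/ω_d, ω_d = π/0.00342 = 919 rad/s, so ω_n = ω_d/√(1−ζ²) = 982 rad/s.

ω_n ≈ 982 rad/s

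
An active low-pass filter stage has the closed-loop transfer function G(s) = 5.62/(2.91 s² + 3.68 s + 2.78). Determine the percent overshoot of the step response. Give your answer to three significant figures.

%OS ≈ 6.96%

Dividing through by 2.91: denominator becomes s² + 1.265 s + 0.9553.
So ω_n = √0.9553 = 0.977 rad/s and ζ = 1.265/(2·0.977) = 0.647.
%OS = 100 e^{−πζ/√(1−ζ²)} with ζ = 0.647 gives 6.96%.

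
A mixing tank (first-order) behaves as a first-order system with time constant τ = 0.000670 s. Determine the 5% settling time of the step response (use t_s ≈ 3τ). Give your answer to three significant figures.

t_s ≈ 0.00201 s

t_s ≈ 3τ = 0.00201 s.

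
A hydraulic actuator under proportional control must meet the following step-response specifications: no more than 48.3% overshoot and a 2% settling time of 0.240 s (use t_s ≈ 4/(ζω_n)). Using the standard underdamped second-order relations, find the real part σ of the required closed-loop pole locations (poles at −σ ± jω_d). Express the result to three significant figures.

σ ≈ 16.7

The settling-time spec alone fixes σ = ζω_n = 4/t_s = 4/0.240 = 16.7.
(Overshoot then fixes ζ = 0.226 and hence ω_d = σ·√(1−ζ²)/ζ = 71.9 rad/s.)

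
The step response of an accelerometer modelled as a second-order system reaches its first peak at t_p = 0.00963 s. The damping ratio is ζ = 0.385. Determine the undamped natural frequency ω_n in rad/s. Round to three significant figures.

Peak time t_p = π/ω_d, so ω_d = π/t_p = π/0.00963 = 326 rad/s.
ω_n = ω_d/√(1−ζ²) = 326/√0.852 = 353 rad/s.

ω_n ≈ 353 rad/s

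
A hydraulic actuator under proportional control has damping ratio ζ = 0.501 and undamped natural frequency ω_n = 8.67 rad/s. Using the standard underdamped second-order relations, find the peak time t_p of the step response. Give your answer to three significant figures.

The damped frequency is ω_d = ω_n√(1−ζ²) = 8.67·√(1−0.251) = 7.50 rad/s.
Peak time t_p = π/ω_d = π/7.50 = 0.419 s.

t_p ≈ 0.419 s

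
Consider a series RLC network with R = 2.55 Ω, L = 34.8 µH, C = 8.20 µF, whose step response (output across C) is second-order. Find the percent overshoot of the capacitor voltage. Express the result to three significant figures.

%OS ≈ 8.41%

For a series RLC circuit (capacitor voltage as output), ω_n = 1/√(LC) = 1/√(34.8 µH · 8.20 µF) = 59200 rad/s.
ζ = (R/2)·√(C/L) = (2.55/2)·√(8.20 µF/34.8 µH) = 0.619.
%OS = 100 e^{−πζ/√(1−ζ²)} with ζ = 0.619 gives 8.41%.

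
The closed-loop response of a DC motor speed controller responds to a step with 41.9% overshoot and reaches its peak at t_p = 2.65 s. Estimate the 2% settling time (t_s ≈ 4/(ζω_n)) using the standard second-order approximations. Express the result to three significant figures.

t_s ≈ 12.2 s

From the overshoot, ζ = −ln(OS)/√(π²+ln²(OS)) = 0.267.
From t_p = π/ω_d, ω_d = π/2.65 = 1.19 rad/s, so ω_n = ω_d/√(1−ζ²) = 1.23 rad/s.
t_s ≈ 4/(ζω_n) = 4/(0.267·1.23) = 12.2 s.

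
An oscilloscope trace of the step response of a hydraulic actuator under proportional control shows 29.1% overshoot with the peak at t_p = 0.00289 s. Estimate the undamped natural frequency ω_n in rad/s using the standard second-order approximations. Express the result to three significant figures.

The overshoot fixes ζ = −ln(OS)/√(π²+ln²(OS)) = 0.366.
From t_p = π/ω_d, ω_d = π/0.00289 = 1090 rad/s, so ω_n = ω_d/√(1−ζ²) = 1170 rad/s.

ω_n ≈ 1170 rad/s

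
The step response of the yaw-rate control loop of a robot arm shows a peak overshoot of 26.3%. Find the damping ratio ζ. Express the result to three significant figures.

ζ ≈ 0.391

Inverting the overshoot relation: ζ = |ln 0.263|/√(π² + ln²0.263) = 0.391.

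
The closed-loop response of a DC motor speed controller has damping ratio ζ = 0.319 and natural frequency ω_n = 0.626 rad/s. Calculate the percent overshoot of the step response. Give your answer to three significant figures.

%OS ≈ 34.7%

For an underdamped second-order system, %OS = 100·exp(−πζ/√(1−ζ²)).
πζ/√(1−ζ²) = π·0.319/√(1−0.102) = 1.057, so %OS = 100·e^(−1.057) = 34.7%.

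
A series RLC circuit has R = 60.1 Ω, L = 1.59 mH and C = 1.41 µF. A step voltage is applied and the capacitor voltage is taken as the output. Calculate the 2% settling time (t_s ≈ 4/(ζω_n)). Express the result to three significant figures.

For a series RLC circuit (capacitor voltage as output), ω_n = 1/√(LC) = 1/√(1.59 mH · 1.41 µF) = 21100 rad/s.
ζ = (R/2)·√(C/L) = (60.1/2)·√(1.41 µF/1.59 mH) = 0.895.
t_s ≈ 4/(ζω_n) = 0.000212 s.

t_s ≈ 0.000212 s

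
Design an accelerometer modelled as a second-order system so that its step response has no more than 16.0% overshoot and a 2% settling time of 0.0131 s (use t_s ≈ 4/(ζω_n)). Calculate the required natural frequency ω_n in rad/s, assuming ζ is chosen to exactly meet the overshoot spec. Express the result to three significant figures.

Inverting the overshoot relation: ζ = |ln 0.160|/√(π² + ln²0.160) = 0.504.
From t_s ≈ 4/(ζω_n): ω_n = 4/(ζ·t_s) = 4/(0.504·0.0131) = 606 rad/s.

ω_n ≈ 606 rad/s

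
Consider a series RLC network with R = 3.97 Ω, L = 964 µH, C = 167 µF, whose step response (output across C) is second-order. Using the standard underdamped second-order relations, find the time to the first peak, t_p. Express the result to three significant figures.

t_p ≈ 0.00224 s

For a series RLC circuit (capacitor voltage as output), ω_n = 1/√(LC) = 1/√(964 µH · 167 µF) = 2490 rad/s.
ζ = (R/2)·√(C/L) = (3.97/2)·√(167 µF/964 µH) = 0.826.
ω_d = ω_n√(1−ζ²) = 1400 rad/s. t_p = π/ω_d = 0.00224 s.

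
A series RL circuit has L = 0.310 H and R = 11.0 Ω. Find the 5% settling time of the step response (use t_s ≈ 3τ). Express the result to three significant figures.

t_s ≈ 0.0845 s

τ = L/R = 0.310/11.0 = 0.0282 s.
t_s ≈ 3τ = 0.0845 s.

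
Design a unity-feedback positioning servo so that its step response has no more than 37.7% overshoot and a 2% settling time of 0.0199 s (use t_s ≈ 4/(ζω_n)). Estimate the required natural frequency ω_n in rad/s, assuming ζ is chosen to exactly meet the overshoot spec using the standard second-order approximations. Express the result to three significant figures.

ω_n ≈ 678 rad/s

ζ = −ln(OS)/√(π² + (ln OS)²). With OS = 0.377, ln OS = −0.9755 and ζ = 0.9755/3.290 = 0.297.
From t_s ≈ 4/(ζω_n): ω_n = 4/(ζ·t_s) = 4/(0.297·0.0199) = 678 rad/s.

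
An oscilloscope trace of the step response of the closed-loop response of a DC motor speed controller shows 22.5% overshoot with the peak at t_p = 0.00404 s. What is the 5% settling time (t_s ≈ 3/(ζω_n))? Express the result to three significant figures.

t_s ≈ 0.00813 s

From the overshoot, ζ = −ln(OS)/√(π²+ln²(OS)) = 0.429.
From t_p = π/ω_d, ω_d = π/0.00404 = 778 rad/s, so ω_n = ω_d/√(1−ζ²) = 861 rad/s.
t_s ≈ 3/(ζω_n) = 3/(0.429·861) = 0.00813 s.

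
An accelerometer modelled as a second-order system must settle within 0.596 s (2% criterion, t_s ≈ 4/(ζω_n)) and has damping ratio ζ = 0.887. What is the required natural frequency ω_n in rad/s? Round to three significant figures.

Rearranging t_s ≈ 4/(ζω_n) gives ω_n = 4/(ζ·t_s) = 4/(0.887 × 0.596) = 7.57 rad/s.

ω_n ≈ 7.57 rad/s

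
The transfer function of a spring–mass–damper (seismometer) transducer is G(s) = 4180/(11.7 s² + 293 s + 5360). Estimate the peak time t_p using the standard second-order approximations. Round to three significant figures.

Dividing through by 11.7: denominator becomes s² + 25.04 s + 458.1.
So ω_n = √458.1 = 21.4 rad/s and ζ = 25.04/(2·21.4) = 0.585.
The damped frequency ω_d = ω_n√(1−ζ²) = 17.4 rad/s. t_p = π/ω_d = 0.181 s.

t_p ≈ 0.181 s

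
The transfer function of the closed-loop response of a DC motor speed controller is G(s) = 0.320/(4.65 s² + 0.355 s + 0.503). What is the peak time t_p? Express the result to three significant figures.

Dividing through by 4.65: denominator becomes s² + 0.07634 s + 0.1082.
So ω_n = √0.1082 = 0.329 rad/s and ζ = 0.07634/(2·0.329) = 0.116.
ω_d = 0.329·√(1 − 0.116²) = 0.327 rad/s. t_p = π/ω_d = 9.62 s.

t_p ≈ 9.62 s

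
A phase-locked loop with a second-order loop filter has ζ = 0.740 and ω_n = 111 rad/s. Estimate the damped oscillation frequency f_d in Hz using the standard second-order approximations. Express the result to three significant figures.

ω_d = ω_n√(1−ζ²) = 111·√0.452 = 74.7 rad/s.
f_d = ω_d/(2π) = 11.9 Hz.

f_d ≈ 11.9 Hz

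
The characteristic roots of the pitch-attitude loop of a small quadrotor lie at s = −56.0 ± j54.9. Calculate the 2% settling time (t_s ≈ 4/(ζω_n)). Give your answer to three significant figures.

For poles at −σ ± jω_d, ζω_n = σ = 56.0, so t_s ≈ 4/σ = 0.0714 s.

t_s ≈ 0.0714 s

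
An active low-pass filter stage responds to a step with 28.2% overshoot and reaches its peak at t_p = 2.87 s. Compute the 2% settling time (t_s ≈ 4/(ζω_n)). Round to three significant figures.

t_s ≈ 9.07 s

The overshoot fixes ζ = −ln(OS)/√(π²+ln²(OS)) = 0.374.
From t_p = π/ω_d, ω_d = π/2.87 = 1.09 rad/s, so ω_n = ω_d/√(1−ζ²) = 1.18 rad/s.
t_s ≈ 4/(ζω_n) = 4/(0.374·1.18) = 9.07 s.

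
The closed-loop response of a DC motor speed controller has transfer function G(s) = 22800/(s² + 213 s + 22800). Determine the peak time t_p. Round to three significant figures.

t_p ≈ 0.0293 s

Comparing the denominator to s² + 2ζω_n s + ω_n²: ω_n = √22800 = 151 rad/s, and 2ζω_n = 213 so ζ = 213/(2·151) = 0.705.
The damped frequency ω_d = ω_n√(1−ζ²) = 107 rad/s. Then t_p = π/ω_d = 0.0293 s.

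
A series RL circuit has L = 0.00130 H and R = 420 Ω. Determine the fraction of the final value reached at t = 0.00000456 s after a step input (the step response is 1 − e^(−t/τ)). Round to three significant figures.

y/y_∞ ≈ 0.771

τ = L/R = 0.00130/420 = 0.00000310 s.
y(t)/y_∞ = 1 − e^(−t/τ) = 1 − e^(−0.00000456/0.00000310) = 1 − e^(−1.47) = 0.771.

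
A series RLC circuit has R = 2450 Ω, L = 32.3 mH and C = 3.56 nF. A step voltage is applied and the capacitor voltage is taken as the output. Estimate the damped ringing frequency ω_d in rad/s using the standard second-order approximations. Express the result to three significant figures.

For a series RLC circuit (capacitor voltage as output), ω_n = 1/√(LC) = 1/√(32.3 mH · 3.56 nF) = 93300 rad/s.
ζ = (R/2)·√(C/L) = (2450/2)·√(3.56 nF/32.3 mH) = 0.407.
The damped frequency ω_d = ω_n√(1−ζ²) = 85200 rad/s.

ω_d ≈ 85200 rad/s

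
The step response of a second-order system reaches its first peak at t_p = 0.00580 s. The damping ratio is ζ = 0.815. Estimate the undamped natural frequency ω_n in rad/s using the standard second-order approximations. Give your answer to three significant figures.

Peak time t_p = π/ω_d, so ω_d = π/t_p = π/0.00580 = 542 rad/s.
ω_n = ω_d/√(1−ζ²) = 542/√0.336 = 935 rad/s.

ω_n ≈ 935 rad/s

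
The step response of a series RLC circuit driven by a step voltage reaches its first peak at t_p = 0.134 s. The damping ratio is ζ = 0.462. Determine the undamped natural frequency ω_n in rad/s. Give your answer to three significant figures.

Peak time t_p = π/ω_d, so ω_d = π/t_p = π/0.134 = 23.4 rad/s.
ω_n = ω_d/√(1−ζ²) = 23.4/√0.787 = 26.4 rad/s.

ω_n ≈ 26.4 rad/s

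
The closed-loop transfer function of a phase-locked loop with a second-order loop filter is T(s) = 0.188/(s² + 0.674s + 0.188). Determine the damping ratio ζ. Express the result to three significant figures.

ζ ≈ 0.777

ω_n = √0.188 = 0.434 rad/s; ζ = 0.674/(2·0.434) = 0.777.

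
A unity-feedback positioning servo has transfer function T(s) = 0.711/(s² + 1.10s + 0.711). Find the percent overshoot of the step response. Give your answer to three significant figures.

Matching coefficients with s² + 2ζω_n s + ω_n² gives ω_n² = 0.711 ⇒ ω_n = 0.843 rad/s, and ζ = 1.10/(2ω_n) = 0.652.
%OS = 100 e^{−πζ/√(1−ζ²)} with ζ = 0.652 gives 6.70%.

%OS ≈ 6.70%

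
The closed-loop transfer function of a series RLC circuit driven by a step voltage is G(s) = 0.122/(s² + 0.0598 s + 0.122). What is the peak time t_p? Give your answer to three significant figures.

Comparing the denominator to s² + 2ζω_n s + ω_n²: ω_n = √0.122 = 0.349 rad/s, and 2ζω_n = 0.0598 so ζ = 0.0598/(2·0.349) = 0.0856.
ω_d = ω_n√(1−ζ²) = 0.348 rad/s. Then t_p = π/ω_d = 9.03 s.

t_p ≈ 9.03 s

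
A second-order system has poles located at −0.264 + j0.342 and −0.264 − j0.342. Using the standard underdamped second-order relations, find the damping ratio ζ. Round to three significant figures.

ζ ≈ 0.611

|pole| = ω_n = √(0.264² + 0.342²) = 0.432 rad/s; ζ = cos θ = σ/ω_n = 0.611.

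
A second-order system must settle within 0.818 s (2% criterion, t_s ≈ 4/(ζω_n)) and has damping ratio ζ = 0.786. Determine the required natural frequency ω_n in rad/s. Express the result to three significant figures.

Rearranging t_s ≈ 4/(ζω_n) gives ω_n = 4/(ζ·t_s) = 4/(0.786 × 0.818) = 6.22 rad/s.

ω_n ≈ 6.22 rad/s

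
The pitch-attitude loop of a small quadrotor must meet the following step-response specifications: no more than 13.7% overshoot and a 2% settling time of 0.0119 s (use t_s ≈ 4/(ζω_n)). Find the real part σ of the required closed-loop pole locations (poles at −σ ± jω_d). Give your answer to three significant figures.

σ ≈ 336

The settling-time spec alone fixes σ = ζω_n = 4/t_s = 4/0.0119 = 336.
(Overshoot then fixes ζ = 0.535 and hence ω_d = σ·√(1−ζ²)/ζ = 531 rad/s.)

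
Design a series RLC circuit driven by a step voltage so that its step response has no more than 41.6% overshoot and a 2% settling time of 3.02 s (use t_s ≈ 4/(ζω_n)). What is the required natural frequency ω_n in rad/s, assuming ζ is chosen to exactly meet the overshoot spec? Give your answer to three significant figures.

ζ = −ln(OS)/√(π² + (ln OS)²). With OS = 0.416, ln OS = −0.8771 and ζ = 0.8771/3.262 = 0.269.
From t_s ≈ 4/(ζω_n): ω_n = 4/(ζ·t_s) = 4/(0.269·3.02) = 4.93 rad/s.

ω_n ≈ 4.93 rad/s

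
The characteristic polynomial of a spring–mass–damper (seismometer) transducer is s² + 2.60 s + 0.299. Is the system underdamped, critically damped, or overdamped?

a² − 4b = 5.6 > 0 (two distinct real roots); the system is overdamped.

overdamped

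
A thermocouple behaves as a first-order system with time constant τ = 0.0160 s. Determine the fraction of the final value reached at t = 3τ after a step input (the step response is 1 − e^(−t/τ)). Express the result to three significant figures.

y(t)/y_∞ = 1 − e^(−t/τ) = 1 − e^(−3) = 1 − e^(−3.00) = 0.950.

y/y_∞ ≈ 0.950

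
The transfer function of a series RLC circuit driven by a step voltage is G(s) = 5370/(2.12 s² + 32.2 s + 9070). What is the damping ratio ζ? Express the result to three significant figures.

Dividing through by 2.12: denominator becomes s² + 15.19 s + 4278.
So ω_n = √4278 = 65.4 rad/s and ζ = 15.19/(2·65.4) = 0.116.

ζ ≈ 0.116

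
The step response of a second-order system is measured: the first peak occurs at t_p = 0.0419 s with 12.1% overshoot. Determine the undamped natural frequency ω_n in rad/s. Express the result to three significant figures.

From the overshoot, ζ = −ln(OS)/√(π²+ln²(OS)) = 0.558.
From t_p = π/ω_d, ω_d = π/0.0419 = 75.0 rad/s, so ω_n = ω_d/√(1−ζ²) = 90.3 rad/s.

ω_n ≈ 90.3 rad/s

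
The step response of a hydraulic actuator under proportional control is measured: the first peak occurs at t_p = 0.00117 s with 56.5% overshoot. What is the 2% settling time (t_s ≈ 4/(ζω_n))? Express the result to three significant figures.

t_s ≈ 0.00820 s

From the overshoot, ζ = −ln(OS)/√(π²+ln²(OS)) = 0.179.
From t_p = π/ω_d, ω_d = π/0.00117 = 2690 rad/s, so ω_n = ω_d/√(1−ζ²) = 2730 rad/s.
t_s ≈ 4/(ζω_n) = 4/(0.179·2730) = 0.00820 s.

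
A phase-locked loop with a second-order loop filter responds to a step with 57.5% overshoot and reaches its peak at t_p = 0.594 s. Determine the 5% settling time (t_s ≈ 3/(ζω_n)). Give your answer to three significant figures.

t_s ≈ 3.22 s

From the overshoot, ζ = −ln(OS)/√(π²+ln²(OS)) = 0.173.
t_p = π/ω_d ⇒ ω_d = 5.29 rad/s; then ω_n = ω_d/√(1−ζ²) = 5.37 rad/s.
t_s ≈ 3/(ζω_n) = 3/(0.173·5.37) = 3.22 s.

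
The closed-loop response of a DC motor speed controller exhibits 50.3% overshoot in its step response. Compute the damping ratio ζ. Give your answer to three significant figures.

ζ ≈ 0.214

From %OS = 100·exp(−πζ/√(1−ζ²)), invert to get ζ = −ln(OS)/√(π² + ln²(OS)) with OS = 0.503.
−ln 0.503 = 0.6872, so ζ = 0.6872/√(π² + 0.4722) = 0.214.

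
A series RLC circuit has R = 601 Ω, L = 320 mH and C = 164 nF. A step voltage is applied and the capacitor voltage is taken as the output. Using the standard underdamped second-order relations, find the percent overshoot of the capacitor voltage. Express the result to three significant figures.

For a series RLC circuit (capacitor voltage as output), ω_n = 1/√(LC) = 1/√(320 mH · 164 nF) = 4370 rad/s.
ζ = (R/2)·√(C/L) = (601/2)·√(164 nF/320 mH) = 0.215.
%OS = 100·exp(−πζ/√(1−ζ²)) = 50.1%.

%OS ≈ 50.1%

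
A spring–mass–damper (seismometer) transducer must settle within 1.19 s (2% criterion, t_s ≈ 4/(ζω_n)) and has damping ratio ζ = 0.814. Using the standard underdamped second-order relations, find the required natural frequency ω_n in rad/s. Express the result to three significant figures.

Rearranging t_s ≈ 4/(ζω_n) gives ω_n = 4/(ζ·t_s) = 4/(0.814 × 1.19) = 4.13 rad/s.

ω_n ≈ 4.13 rad/s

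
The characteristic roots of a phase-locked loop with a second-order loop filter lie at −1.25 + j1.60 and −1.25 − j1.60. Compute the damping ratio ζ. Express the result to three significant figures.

ζ ≈ 0.616

The poles are at −σ ± jω_d with σ = 1.25 and ω_d = 1.60, so ω_n = √(σ²+ω_d²) = 2.03 rad/s and ζ = σ/ω_n = 0.616.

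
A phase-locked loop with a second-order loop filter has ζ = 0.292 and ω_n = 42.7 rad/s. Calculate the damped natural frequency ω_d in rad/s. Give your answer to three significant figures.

ω_d ≈ 40.8 rad/s

ω_d = ω_n√(1−ζ²) = 42.7·√0.915 = 40.8 rad/s.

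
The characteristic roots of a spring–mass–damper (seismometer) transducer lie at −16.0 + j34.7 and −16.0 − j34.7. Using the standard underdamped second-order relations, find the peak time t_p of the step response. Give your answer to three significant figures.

t_p ≈ 0.0905 s

t_p = π/ω_d with ω_d = 34.7 (the imaginary part), so t_p = 0.0905 s.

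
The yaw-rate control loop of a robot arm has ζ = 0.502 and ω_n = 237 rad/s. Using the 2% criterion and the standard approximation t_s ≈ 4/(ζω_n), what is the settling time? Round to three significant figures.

t_s ≈ 4/(ζω_n) = 4/(0.502 × 237) = 0.0336 s.

t_s ≈ 0.0336 s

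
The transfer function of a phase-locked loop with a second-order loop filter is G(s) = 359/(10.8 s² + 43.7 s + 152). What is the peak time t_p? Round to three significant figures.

t_p ≈ 0.994 s

Dividing through by 10.8: denominator becomes s² + 4.046 s + 14.07.
So ω_n = √14.07 = 3.75 rad/s and ζ = 4.046/(2·3.75) = 0.539.
ω_d = ω_n√(1−ζ²) = 3.16 rad/s. t_p = π/ω_d = 0.994 s.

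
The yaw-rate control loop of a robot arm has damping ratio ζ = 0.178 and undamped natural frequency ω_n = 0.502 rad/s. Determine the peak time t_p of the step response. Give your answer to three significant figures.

t_p ≈ 6.36 s

The damped frequency is ω_d = ω_n√(1−ζ²) = 0.502·√(1−0.0317) = 0.494 rad/s.
Peak time t_p = π/ω_d = π/0.494 = 6.36 s.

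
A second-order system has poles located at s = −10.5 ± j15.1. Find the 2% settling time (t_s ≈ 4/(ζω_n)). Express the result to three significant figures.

t_s ≈ 0.381 s

For poles at −σ ± jω_d, ζω_n = σ = 10.5, so t_s ≈ 4/σ = 0.381 s.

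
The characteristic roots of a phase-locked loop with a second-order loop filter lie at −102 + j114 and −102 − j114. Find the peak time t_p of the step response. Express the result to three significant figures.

t_p = π/ω_d with ω_d = 114 (the imaginary part), so t_p = 0.0276 s.

t_p ≈ 0.0276 s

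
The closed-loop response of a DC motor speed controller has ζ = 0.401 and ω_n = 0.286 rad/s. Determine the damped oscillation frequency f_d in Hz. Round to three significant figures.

ω_d = ω_n√(1−ζ²) = 0.286·√0.839 = 0.262 rad/s.
f_d = ω_d/(2π) = 0.0417 Hz.

f_d ≈ 0.0417 Hz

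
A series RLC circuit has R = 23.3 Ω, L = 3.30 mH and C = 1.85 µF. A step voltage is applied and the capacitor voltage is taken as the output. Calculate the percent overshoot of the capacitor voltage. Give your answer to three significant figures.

For a series RLC circuit (capacitor voltage as output), ω_n = 1/√(LC) = 1/√(3.30 mH · 1.85 µF) = 12800 rad/s.
ζ = (R/2)·√(C/L) = (23.3/2)·√(1.85 µF/3.30 mH) = 0.276.
%OS = 100·exp(−πζ/√(1−ζ²)) = 40.6%.

%OS ≈ 40.6%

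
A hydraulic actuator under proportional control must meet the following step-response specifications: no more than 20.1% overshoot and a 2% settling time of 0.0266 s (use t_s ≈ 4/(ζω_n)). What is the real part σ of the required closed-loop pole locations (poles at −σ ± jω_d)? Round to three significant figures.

The settling-time spec alone fixes σ = ζω_n = 4/t_s = 4/0.0266 = 150.
(Overshoot then fixes ζ = 0.455 and hence ω_d = σ·√(1−ζ²)/ζ = 294 rad/s.)

σ ≈ 150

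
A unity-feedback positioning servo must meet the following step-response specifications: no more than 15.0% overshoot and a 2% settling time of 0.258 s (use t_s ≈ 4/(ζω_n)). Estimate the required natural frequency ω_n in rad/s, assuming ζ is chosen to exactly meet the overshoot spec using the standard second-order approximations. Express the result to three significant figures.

ω_n ≈ 30.0 rad/s

From %OS = 100·exp(−πζ/√(1−ζ²)), invert to get ζ = −ln(OS)/√(π² + ln²(OS)) with OS = 0.150.
−ln 0.150 = 1.897, so ζ = 1.897/√(π² + 3.599) = 0.517.
From t_s ≈ 4/(ζω_n): ω_n = 4/(ζ·t_s) = 4/(0.517·0.258) = 30.0 rad/s.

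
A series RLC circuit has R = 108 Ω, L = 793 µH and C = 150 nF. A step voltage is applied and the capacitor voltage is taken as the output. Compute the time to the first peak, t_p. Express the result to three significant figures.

For a series RLC circuit (capacitor voltage as output), ω_n = 1/√(LC) = 1/√(793 µH · 150 nF) = 91700 rad/s.
ζ = (R/2)·√(C/L) = (108/2)·√(150 nF/793 µH) = 0.743.
ω_d = ω_n√(1−ζ²) = 61400 rad/s. t_p = π/ω_d = 0.0000512 s.

t_p ≈ 0.0000512 s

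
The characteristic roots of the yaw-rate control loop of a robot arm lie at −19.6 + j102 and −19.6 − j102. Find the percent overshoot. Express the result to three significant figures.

|pole| = ω_n = √(19.6² + 102²) = 104 rad/s; ζ = cos θ = σ/ω_n = 0.189.
%OS = 100 e^{−πζ/√(1−ζ²)} with ζ = 0.189 gives 54.7%.

%OS ≈ 54.7%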